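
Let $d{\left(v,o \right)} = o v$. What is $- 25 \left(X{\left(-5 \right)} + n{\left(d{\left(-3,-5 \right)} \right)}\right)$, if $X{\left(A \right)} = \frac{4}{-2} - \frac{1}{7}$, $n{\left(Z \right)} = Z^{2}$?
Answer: $- \frac{39000}{7} \approx -5571.4$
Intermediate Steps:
$X{\left(A \right)} = - \frac{15}{7}$ ($X{\left(A \right)} = 4 \left(- \frac{1}{2}\right) - \frac{1}{7} = -2 - \frac{1}{7} = - \frac{15}{7}$)
$- 25 \left(X{\left(-5 \right)} + n{\left(d{\left(-3,-5 \right)} \right)}\right) = - 25 \left(- \frac{15}{7} + \left(\left(-5\right) \left(-3\right)\right)^{2}\right) = - 25 \left(- \frac{15}{7} + 15^{2}\right) = - 25 \left(- \frac{15}{7} + 225\right) = \left(-25\right) \frac{1560}{7} = - \frac{39000}{7}$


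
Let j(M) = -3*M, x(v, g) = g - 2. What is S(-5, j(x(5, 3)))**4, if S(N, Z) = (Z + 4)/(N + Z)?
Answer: 1/4096 ≈ 0.00024414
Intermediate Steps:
x(v, g) = -2 + g
S(N, Z) = (4 + Z)/(N + Z)
S(-5, j(x(5, 3)))**4 = ((4 - 3*(-2 + 3))/(-5 - 3*(-2 + 3)))**4 = ((4 - 3*1)/(-5 - 3*1))**4 = ((4 - 3)/(-5 - 3))**4 = (1/(-8))**4 = (-1/8*1)**4 = (-1/8)**4 = 1/4096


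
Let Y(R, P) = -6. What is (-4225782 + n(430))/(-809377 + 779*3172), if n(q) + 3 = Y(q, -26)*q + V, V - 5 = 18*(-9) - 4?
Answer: -4228526/1661611 ≈ -2.5448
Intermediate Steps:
V = -161 (V = 5 + (18*(-9) - 4) = 5 + (-162 - 4) = 5 - 166 = -161)
n(q) = -164 - 6*q (n(q) = -3 + (-6*q - 161) = -3 + (-161 - 6*q) = -164 - 6*q)
(-4225782 + n(430))/(-809377 + 779*3172) = (-4225782 + (-164 - 6*430))/(-809377 + 779*3172) = (-4225782 + (-164 - 2580))/(-809377 + 2470988) = (-4225782 - 2744)/1661611 = -4228526*1/1661611 = -4228526/1661611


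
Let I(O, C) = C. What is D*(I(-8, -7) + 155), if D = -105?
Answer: -15540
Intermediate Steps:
D*(I(-8, -7) + 155) = -105*(-7 + 155) = -105*148 = -15540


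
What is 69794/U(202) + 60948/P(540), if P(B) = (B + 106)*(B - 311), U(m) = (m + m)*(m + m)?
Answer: 5068148591/6036298936 ≈ 0.83961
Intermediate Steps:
U(m) = 4*m**2 (U(m) = (2*m)*(2*m) = 4*m**2)
P(B) = (-311 + B)*(106 + B) (P(B) = (106 + B)*(-311 + B) = (-311 + B)*(106 + B))
69794/U(202) + 60948/P(540) = 69794/((4*202**2)) + 60948/(-32966 + 540**2 - 205*540) = 69794/((4*40804)) + 60948/(-32966 + 291600 - 110700) = 69794/163216 + 60948/147934 = 69794*(1/163216) + 60948*(1/147934) = 34897/81608 + 30474/73967 = 5068148591/6036298936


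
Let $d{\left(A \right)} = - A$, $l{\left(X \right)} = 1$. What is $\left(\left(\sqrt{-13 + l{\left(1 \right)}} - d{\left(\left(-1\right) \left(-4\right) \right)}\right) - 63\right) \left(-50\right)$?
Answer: $2950 - 100 i \sqrt{3} \approx 2950.0 - 173.21 i$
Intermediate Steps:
$\left(\left(\sqrt{-13 + l{\left(1 \right)}} - d{\left(\left(-1\right) \left(-4\right) \right)}\right) - 63\right) \left(-50\right) = \left(\left(\sqrt{-13 + 1} - - \left(-1\right) \left(-4\right)\right) - 63\right) \left(-50\right) = \left(\left(\sqrt{-12} - \left(-1\right) 4\right) - 63\right) \left(-50\right) = \left(\left(2 i \sqrt{3} - -4\right) - 63\right) \left(-50\right) = \left(\left(2 i \sqrt{3} + 4\right) - 63\right) \left(-50\right) = \left(\left(4 + 2 i \sqrt{3}\right) - 63\right) \left(-50\right) = \left(-59 + 2 i \sqrt{3}\right) \left(-50\right) = 2950 - 100 i \sqrt{3}$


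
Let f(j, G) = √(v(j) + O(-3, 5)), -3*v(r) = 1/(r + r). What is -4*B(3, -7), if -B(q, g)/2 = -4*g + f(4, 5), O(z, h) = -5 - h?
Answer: 224 + 2*I*√1446/3 ≈ 224.0 + 25.351*I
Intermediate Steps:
v(r) = -1/(6*r) (v(r) = -1/(3*(r + r)) = -1/(2*r)/3 = -1/(6*r))
f(j, G) = √(-10 - 1/(6*j)) (f(j, G) = √(-1/(6*j) + (-5 - 1*5)) = √(-1/(6*j) + (-5 - 5)) = √(-1/(6*j) - 10) = √(-10 - 1/(6*j)))
B(q, g) = 8*g - I*√1446/6 (B(q, g) = -2*(-4*g + √(-360 - 6/4)/6) = -2*(-4*g + √(-360 - 6*¼)/6) = -2*(-4*g + √(-360 - 3/2)/6) = -2*(-4*g + √(-723/2)/6) = -2*(-4*g + (I*√1446/2)/6) = -2*(-4*g + I*√1446/12) = 8*g - I*√1446/6)
-4*B(3, -7) = -4*(8*(-7) - I*√1446/6) = -4*(-56 - I*√1446/6) = 224 + 2*I*√1446/3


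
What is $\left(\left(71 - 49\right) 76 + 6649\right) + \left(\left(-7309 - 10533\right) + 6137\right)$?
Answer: $-3384$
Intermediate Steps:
$\left(\left(71 - 49\right) 76 + 6649\right) + \left(\left(-7309 - 10533\right) + 6137\right) = \left(22 \cdot 76 + 6649\right) + \left(-17842 + 6137\right) = \left(1672 + 6649\right) - 11705 = 8321 - 11705 = -3384$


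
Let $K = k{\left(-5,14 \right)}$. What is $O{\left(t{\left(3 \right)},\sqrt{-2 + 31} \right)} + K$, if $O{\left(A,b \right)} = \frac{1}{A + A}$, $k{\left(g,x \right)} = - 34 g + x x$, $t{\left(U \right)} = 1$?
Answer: $\frac{733}{2} \approx 366.5$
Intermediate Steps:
$k{\left(g,x \right)} = x^{2} - 34 g$ ($k{\left(g,x \right)} = - 34 g + x^{2} = x^{2} - 34 g$)
$O{\left(A,b \right)} = \frac{1}{2 A}$
$K = 366$ ($K = 14^{2} - -170 = 196 + 170 = 366$)
$O{\left(t{\left(3 \right)},\sqrt{-2 + 31} \right)} + K = \frac{1}{2 \cdot 1} + 366 = \frac{1}{2} \cdot 1 + 366 = \frac{1}{2} + 366 = \frac{733}{2}$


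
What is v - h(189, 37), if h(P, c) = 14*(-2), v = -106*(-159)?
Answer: 16882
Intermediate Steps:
v = 16854
h(P, c) = -28
v - h(189, 37) = 16854 - 1*(-28) = 16854 + 28 = 16882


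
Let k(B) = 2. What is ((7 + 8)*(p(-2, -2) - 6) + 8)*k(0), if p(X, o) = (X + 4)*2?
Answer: -44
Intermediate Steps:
p(X, o) = 8 + 2*X (p(X, o) = (4 + X)*2 = 8 + 2*X)
((7 + 8)*(p(-2, -2) - 6) + 8)*k(0) = ((7 + 8)*((8 + 2*(-2)) - 6) + 8)*2 = (15*((8 - 4) - 6) + 8)*2 = (15*(4 - 6) + 8)*2 = (15*(-2) + 8)*2 = (-30 + 8)*2 = -22*2 = -44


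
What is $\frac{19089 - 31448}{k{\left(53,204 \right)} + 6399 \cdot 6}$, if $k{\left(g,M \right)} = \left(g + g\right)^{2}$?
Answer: $- \frac{12359}{49630} \approx -0.24902$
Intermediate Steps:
$k{\left(g,M \right)} = 4 g^{2}$ ($k{\left(g,M \right)} = \left(2 g\right)^{2} = 4 g^{2}$)
$\frac{19089 - 31448}{k{\left(53,204 \right)} + 6399 \cdot 6} = \frac{19089 - 31448}{4 \cdot 53^{2} + 6399 \cdot 6} = - \frac{12359}{4 \cdot 2809 + 38394} = - \frac{12359}{11236 + 38394} = - \frac{12359}{49630}$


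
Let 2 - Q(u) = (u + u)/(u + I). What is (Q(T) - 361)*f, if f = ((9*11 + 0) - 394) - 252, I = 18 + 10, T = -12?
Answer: 391105/2 ≈ 1.9555e+5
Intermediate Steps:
I = 28
Q(u) = 2 - 2*u/(28 + u) (Q(u) = 2 - (u + u)/(u + 28) = 2 - 2*u/(28 + u))
f = -547 (f = ((99 + 0) - 394) - 252 = (99 - 394) - 252 = -295 - 252 = -547)
(Q(T) - 361)*f = (56/(28 - 12) - 361)*(-547) = (56/16 - 361)*(-547) = (56*(1/16) - 361)*(-547) = (7/2 - 361)*(-547) = -715/2*(-547) = 391105/2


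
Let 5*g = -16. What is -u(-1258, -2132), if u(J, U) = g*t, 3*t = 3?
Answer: 16/5 ≈ 3.2000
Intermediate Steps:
g = -16/5 (g = (⅕)*(-16) = -16/5 ≈ -3.2000)
t = 1 (t = (⅓)*3 = 1)
u(J, U) = -16/5 (u(J, U) = -16/5*1 = -16/5)
-u(-1258, -2132) = -1*(-16/5) = 16/5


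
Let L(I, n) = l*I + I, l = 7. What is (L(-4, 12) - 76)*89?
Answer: -9612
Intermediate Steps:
L(I, n) = 8*I (L(I, n) = 7*I + I = 8*I)
(L(-4, 12) - 76)*89 = (8*(-4) - 76)*89 = (-32 - 76)*89 = -108*89 = -9612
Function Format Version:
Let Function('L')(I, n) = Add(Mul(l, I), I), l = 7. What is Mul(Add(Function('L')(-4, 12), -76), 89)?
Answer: -9612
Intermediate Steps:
Function('L')(I, n) = Mul(8, I) (Function('L')(I, n) = Add(Mul(7, I), I) = Mul(8, I))
Mul(Add(Function('L')(-4, 12), -76), 89) = Mul(Add(Mul(8, -4), -76), 89) = Mul(Add(-32, -76), 89) = Mul(-108, 89) = -9612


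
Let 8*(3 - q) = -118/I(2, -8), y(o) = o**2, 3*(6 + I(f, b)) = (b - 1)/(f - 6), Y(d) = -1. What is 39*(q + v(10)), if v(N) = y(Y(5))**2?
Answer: 325/7 ≈ 46.429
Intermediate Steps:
I(f, b) = -6 + (-1 + b)/(3*(-6 + f)) (I(f, b) = -6 + ((b - 1)/(f - 6))/3 = -6 + ((-1 + b)/(-6 + f))/3 = -6 + (-1 + b)/(3*(-6 + f)))
q = 4/21 (q = 3 - (-59)/(4*((107 - 8 - 18*2)/(3*(-6 + 2)))) = 3 - (-59)/(4*((1/3)*(107 - 8 - 36)/(-4))) = 3 - (-59)/(4*((1/3)*(-1/4)*63)) = 3 - (-59)/(4*(-21/4)) = 3 - (-59)*(-4)/(4*21) = 3 - 1/8*472/21 = 3 - 59/21 = 4/21 ≈ 0.19048)
v(N) = 1 (v(N) = ((-1)**2)**2 = 1**2 = 1)
39*(q + v(10)) = 39*(4/21 + 1) = 39*(25/21) = 325/7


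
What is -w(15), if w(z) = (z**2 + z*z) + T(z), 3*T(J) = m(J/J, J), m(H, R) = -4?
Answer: -1346/3 ≈ -448.67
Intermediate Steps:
T(J) = -4/3 (T(J) = (1/3)*(-4) = -4/3)
w(z) = -4/3 + 2*z**2 (w(z) = (z**2 + z*z) - 4/3 = (z**2 + z**2) - 4/3 = 2*z**2 - 4/3 = -4/3 + 2*z**2)
-w(15) = -(-4/3 + 2*15**2) = -(-4/3 + 2*225) = -(-4/3 + 450) = -1*1346/3 = -1346/3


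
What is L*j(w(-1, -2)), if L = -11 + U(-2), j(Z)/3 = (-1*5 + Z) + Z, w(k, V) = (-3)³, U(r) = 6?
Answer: 885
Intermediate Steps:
w(k, V) = -27
j(Z) = -15 + 6*Z (j(Z) = 3*((-1*5 + Z) + Z) = 3*((-5 + Z) + Z) = 3*(-5 + 2*Z) = -15 + 6*Z)
L = -5 (L = -11 + 6 = -5)
L*j(w(-1, -2)) = -5*(-15 + 6*(-27)) = -5*(-15 - 162) = -5*(-177) = 885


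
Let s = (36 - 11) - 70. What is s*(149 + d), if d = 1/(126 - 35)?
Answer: -610200/91 ≈ -6705.5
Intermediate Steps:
d = 1/91 ≈ 0.010989
s = -45 (s = 25 - 70 = -45)
s*(149 + d) = -45*(149 + 1/91) = -45*13560/91 = -610200/91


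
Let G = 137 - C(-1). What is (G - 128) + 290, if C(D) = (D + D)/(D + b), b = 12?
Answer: 3291/11 ≈ 299.18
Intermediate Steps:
C(D) = 2*D/(12 + D) (C(D) = (D + D)/(D + 12) = (2*D)/(12 + D) = 2*D/(12 + D))
G = 1509/11 (G = 137 - 2*(-1)/(12 - 1) = 137 - 2*(-1)/11 = 137 - 1*(-2/11) = 137 + 2/11 = 1509/11 ≈ 137.18)
(G - 128) + 290 = (1509/11 - 128) + 290 = 101/11 + 290 = 3291/11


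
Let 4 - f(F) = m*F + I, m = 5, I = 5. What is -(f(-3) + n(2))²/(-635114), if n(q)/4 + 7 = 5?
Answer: 18/317557 ≈ 5.6683e-5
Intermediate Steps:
n(q) = -8 (n(q) = -28 + 4*5 = -28 + 20 = -8)
f(F) = -1 - 5*F (f(F) = 4 - (5*F + 5) = 4 - (5 + 5*F) = 4 + (-5 - 5*F) = -1 - 5*F)
-(f(-3) + n(2))²/(-635114) = -((-1 - 5*(-3)) - 8)²/(-635114) = -((-1 + 15) - 8)²*(-1/635114) = -(14 - 8)²*(-1/635114) = -1*6²*(-1/635114) = -1*36*(-1/635114) = -36*(-1/635114) = 18/317557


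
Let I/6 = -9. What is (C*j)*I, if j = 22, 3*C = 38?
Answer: -15048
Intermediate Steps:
C = 38/3 (C = (⅓)*38 = 38/3 ≈ 12.667)
I = -54 (I = 6*(-9) = -54)
(C*j)*I = ((38/3)*22)*(-54) = (836/3)*(-54) = -15048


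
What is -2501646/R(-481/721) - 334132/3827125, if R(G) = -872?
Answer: 4786910292323/1668626500 ≈ 2868.8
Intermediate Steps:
-2501646/R(-481/721) - 334132/3827125 = -2501646/(-872) - 334132/3827125 = -2501646*(-1/872) - 334132*1/3827125 = 1250823/436 - 334132/3827125 = 4786910292323/1668626500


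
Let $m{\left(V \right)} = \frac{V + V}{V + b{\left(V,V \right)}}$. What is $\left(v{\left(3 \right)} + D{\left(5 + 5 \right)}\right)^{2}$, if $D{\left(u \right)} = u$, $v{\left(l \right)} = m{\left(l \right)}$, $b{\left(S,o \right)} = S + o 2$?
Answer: $\frac{441}{4} \approx 110.25$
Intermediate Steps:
$b{\left(S,o \right)} = S + 2 o$
$m{\left(V \right)} = \frac{1}{2}$ ($m{\left(V \right)} = \frac{V + V}{V + \left(V + 2 V\right)} = \frac{2 V}{V + 3 V} = \frac{2 V}{4 V} = 2 V \frac{1}{4 V} = \frac{1}{2}$)
$v{\left(l \right)} = \frac{1}{2}$
$\left(v{\left(3 \right)} + D{\left(5 + 5 \right)}\right)^{2} = \left(\frac{1}{2} + \left(5 + 5\right)\right)^{2} = \left(\frac{1}{2} + 10\right)^{2} = \left(\frac{21}{2}\right)^{2} = \frac{441}{4}$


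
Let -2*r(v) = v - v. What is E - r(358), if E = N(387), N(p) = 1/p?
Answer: 1/387 ≈ 0.0025840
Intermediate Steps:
r(v) = 0 (r(v) = -(v - v)/2 = -1/2*0 = 0)
E = 1/387 ≈ 0.0025840
E - r(358) = 1/387 - 1*0 = 1/387 + 0 = 1/387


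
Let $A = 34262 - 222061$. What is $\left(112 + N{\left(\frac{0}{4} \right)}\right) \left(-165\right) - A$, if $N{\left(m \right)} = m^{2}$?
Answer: $169319$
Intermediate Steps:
$A = -187799$ ($A = 34262 - 222061 = -187799$)
$\left(112 + N{\left(\frac{0}{4} \right)}\right) \left(-165\right) - A = \left(112 + \left(\frac{0}{4}\right)^{2}\right) \left(-165\right) - -187799 = \left(112 + \left(0 \cdot \frac{1}{4}\right)^{2}\right) \left(-165\right) + 187799 = \left(112 + 0^{2}\right) \left(-165\right) + 187799 = \left(112 + 0\right) \left(-165\right) + 187799 = 112 \left(-165\right) + 187799 = -18480 + 187799 = 169319$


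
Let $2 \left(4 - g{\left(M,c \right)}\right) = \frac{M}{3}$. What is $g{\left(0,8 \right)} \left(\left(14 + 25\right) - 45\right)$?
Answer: $-24$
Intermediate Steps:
$g{\left(M,c \right)} = 4 - \frac{M}{6}$ ($g{\left(M,c \right)} = 4 - \frac{M \frac{1}{3}}{2} = 4 - \frac{\frac{1}{3} M}{2} = 4 - \frac{M}{6}$)
$g{\left(0,8 \right)} \left(\left(14 + 25\right) - 45\right) = \left(4 - 0\right) \left(\left(14 + 25\right) - 45\right) = \left(4 + 0\right) \left(39 - 45\right) = 4 \left(-6\right) = -24$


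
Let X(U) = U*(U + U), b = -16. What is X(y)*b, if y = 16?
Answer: -8192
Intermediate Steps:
X(U) = 2*U² (X(U) = U*(2*U) = 2*U²)
X(y)*b = (2*16²)*(-16) = (2*256)*(-16) = 512*(-16) = -8192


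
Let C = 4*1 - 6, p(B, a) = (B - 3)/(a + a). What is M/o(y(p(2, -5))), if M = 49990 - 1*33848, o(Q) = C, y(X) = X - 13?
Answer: -8071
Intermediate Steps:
p(B, a) = (-3 + B)/(2*a) (p(B, a) = (-3 + B)/((2*a)) = (-3 + B)*(1/(2*a)) = (-3 + B)/(2*a))
y(X) = -13 + X
C = -2 (C = 4 - 6 = -2)
o(Q) = -2
M = 16142 (M = 49990 - 33848 = 16142)
M/o(y(p(2, -5))) = 16142/(-2) = 16142*(-½) = -8071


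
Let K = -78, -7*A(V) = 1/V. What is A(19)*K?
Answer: 78/133 ≈ 0.58647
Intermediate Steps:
A(V) = -1/(7*V)
A(19)*K = -1/7/19*(-78) = -1/7*1/19*(-78) = -1/133*(-78) = 78/133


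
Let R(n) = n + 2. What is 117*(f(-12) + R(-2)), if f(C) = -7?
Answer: -819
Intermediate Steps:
R(n) = 2 + n
117*(f(-12) + R(-2)) = 117*(-7 + (2 - 2)) = 117*(-7 + 0) = 117*(-7) = -819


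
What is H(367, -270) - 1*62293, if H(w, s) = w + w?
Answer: -61559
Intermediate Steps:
H(w, s) = 2*w
H(367, -270) - 1*62293 = 2*367 - 1*62293 = 734 - 62293 = -61559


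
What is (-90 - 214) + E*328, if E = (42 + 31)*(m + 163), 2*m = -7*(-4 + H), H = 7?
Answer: 3651156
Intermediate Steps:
m = -21/2 (m = (-7*(-4 + 7))/2 = (-7*3)/2 = (½)*(-21) = -21/2 ≈ -10.500)
E = 22265/2 (E = (42 + 31)*(-21/2 + 163) = 73*(305/2) = 22265/2 ≈ 11133.)
(-90 - 214) + E*328 = (-90 - 214) + (22265/2)*328 = -304 + 3651460 = 3651156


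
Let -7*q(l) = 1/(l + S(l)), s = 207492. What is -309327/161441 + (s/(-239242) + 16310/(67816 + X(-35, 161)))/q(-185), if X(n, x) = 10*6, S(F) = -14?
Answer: -573688998948495155/655401623774618 ≈ -875.32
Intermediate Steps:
X(n, x) = 60
q(l) = -1/(7*(-14 + l)) (q(l) = -1/(7*(l - 14)) = -1/(7*(-14 + l)))
-309327/161441 + (s/(-239242) + 16310/(67816 + X(-35, 161)))/q(-185) = -309327/161441 + (207492/(-239242) + 16310/(67816 + 60))/((-1/(-98 + 7*(-185)))) = -309327*1/161441 + (207492*(-1/239242) + 16310/67876)/((-1/(-98 - 1295))) = -309327/161441 + (-103746/119621 + 16310*(1/67876))/((-1/(-1393))) = -309327/161441 + (-103746/119621 + 8155/33938)/((-1*(-1/1393))) = -309327/161441 - 2545422493/(4059697498*1/1393) = -309327/161441 - 2545422493/4059697498*1393 = -309327/161441 - 3545773532749/4059697498 = -573688998948495155/655401623774618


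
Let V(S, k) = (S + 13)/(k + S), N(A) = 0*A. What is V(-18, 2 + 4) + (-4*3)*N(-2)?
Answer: 5/12 ≈ 0.41667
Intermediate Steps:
N(A) = 0
V(S, k) = (13 + S)/(S + k)
V(-18, 2 + 4) + (-4*3)*N(-2) = (13 - 18)/(-18 + (2 + 4)) - 4*3*0 = -5/(-18 + 6) - 12*0 = -5/(-12) + 0 = -1/12*(-5) + 0 = 5/12 + 0 = 5/12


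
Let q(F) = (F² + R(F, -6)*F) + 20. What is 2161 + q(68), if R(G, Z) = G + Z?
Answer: 11021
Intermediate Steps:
q(F) = 20 + F² + F*(-6 + F) (q(F) = (F² + (F - 6)*F) + 20 = (F² + (-6 + F)*F) + 20 = (F² + F*(-6 + F)) + 20 = 20 + F² + F*(-6 + F))
2161 + q(68) = 2161 + (20 + 68² + 68*(-6 + 68)) = 2161 + (20 + 4624 + 68*62) = 2161 + (20 + 4624 + 4216) = 2161 + 8860 = 11021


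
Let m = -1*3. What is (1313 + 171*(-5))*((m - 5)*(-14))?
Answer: 51296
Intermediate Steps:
m = -3
(1313 + 171*(-5))*((m - 5)*(-14)) = (1313 + 171*(-5))*((-3 - 5)*(-14)) = (1313 - 855)*(-8*(-14)) = 458*112 = 51296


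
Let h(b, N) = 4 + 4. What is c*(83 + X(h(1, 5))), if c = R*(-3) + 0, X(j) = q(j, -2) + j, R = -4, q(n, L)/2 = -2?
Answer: 1044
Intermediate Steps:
q(n, L) = -4 (q(n, L) = 2*(-2) = -4)
h(b, N) = 8
X(j) = -4 + j
c = 12 (c = -4*(-3) + 0 = 12 + 0 = 12)
c*(83 + X(h(1, 5))) = 12*(83 + (-4 + 8)) = 12*(83 + 4) = 12*87 = 1044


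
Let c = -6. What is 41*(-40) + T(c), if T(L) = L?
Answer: -1646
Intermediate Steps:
41*(-40) + T(c) = 41*(-40) - 6 = -1640 - 6 = -1646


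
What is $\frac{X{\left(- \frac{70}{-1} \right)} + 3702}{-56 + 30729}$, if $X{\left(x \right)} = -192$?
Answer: $\frac{3510}{30673} \approx 0.11443$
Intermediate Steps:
$\frac{X{\left(- \frac{70}{-1} \right)} + 3702}{-56 + 30729} = \frac{-192 + 3702}{-56 + 30729} = \frac{3510}{30673}$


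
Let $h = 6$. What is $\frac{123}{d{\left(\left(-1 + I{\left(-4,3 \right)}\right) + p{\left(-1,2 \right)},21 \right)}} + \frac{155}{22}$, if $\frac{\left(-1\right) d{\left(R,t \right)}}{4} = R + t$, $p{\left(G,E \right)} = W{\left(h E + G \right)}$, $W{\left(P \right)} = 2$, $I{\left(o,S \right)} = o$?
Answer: $\frac{1409}{264} \approx 5.3371$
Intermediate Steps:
$p{\left(G,E \right)} = 2$
$d{\left(R,t \right)} = - 4 R - 4 t$ ($d{\left(R,t \right)} = - 4 \left(R + t\right) = - 4 R - 4 t$)
$\frac{123}{d{\left(\left(-1 + I{\left(-4,3 \right)}\right) + p{\left(-1,2 \right)},21 \right)}} + \frac{155}{22} = \frac{123}{- 4 \left(\left(-1 - 4\right) + 2\right) - 84} + \frac{155}{22} = \frac{123}{- 4 \left(-5 + 2\right) - 84} + 155 \cdot \frac{1}{22} = \frac{123}{\left(-4\right) \left(-3\right) - 84} + \frac{155}{22} = \frac{123}{12 - 84} + \frac{155}{22} = \frac{123}{-72} + \frac{155}{22} = 123 \left(- \frac{1}{72}\right) + \frac{155}{22} = - \frac{41}{24} + \frac{155}{22} = \frac{1409}{264}$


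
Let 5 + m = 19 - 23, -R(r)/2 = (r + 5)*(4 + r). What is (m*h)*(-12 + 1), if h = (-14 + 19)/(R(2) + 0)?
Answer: -165/28 ≈ -5.8929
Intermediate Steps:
R(r) = -2*(4 + r)*(5 + r) (R(r) = -2*(r + 5)*(4 + r) = -2*(5 + r)*(4 + r) = -2*(4 + r)*(5 + r))
m = -9 (m = -5 + (19 - 23) = -5 - 4 = -9)
h = -5/84 (h = (-14 + 19)/((-40 - 18*2 - 2*2**2) + 0) = 5/((-40 - 36 - 2*4) + 0) = 5/((-40 - 36 - 8) + 0) = 5/(-84 + 0) = 5/(-84) = 5*(-1/84) = -5/84 ≈ -0.059524)
(m*h)*(-12 + 1) = (-9*(-5/84))*(-12 + 1) = (15/28)*(-11) = -165/28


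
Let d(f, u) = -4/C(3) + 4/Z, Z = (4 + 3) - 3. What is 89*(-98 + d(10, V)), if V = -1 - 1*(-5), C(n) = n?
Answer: -26255/3 ≈ -8751.7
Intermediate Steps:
Z = 4 (Z = 7 - 3 = 4)
V = 4 (V = -1 + 5 = 4)
d(f, u) = -⅓ (d(f, u) = -4/3 + 4/4 = -4*⅓ + 4*(¼) = -4/3 + 1 = -⅓)
89*(-98 + d(10, V)) = 89*(-98 - ⅓) = 89*(-295/3) = -26255/3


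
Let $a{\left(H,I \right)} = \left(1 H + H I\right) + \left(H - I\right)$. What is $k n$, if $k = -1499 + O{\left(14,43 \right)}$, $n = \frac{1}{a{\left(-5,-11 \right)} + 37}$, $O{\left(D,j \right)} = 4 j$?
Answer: $- \frac{1327}{93} \approx -14.269$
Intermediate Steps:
$a{\left(H,I \right)} = - I + 2 H + H I$ ($a{\left(H,I \right)} = \left(H + H I\right) + \left(H - I\right) = - I + 2 H + H I$)
$n = \frac{1}{93}$ ($n = \frac{1}{\left(\left(-1\right) \left(-11\right) + 2 \left(-5\right) - -55\right) + 37} = \frac{1}{\left(11 - 10 + 55\right) + 37} = \frac{1}{56 + 37} = \frac{1}{93} \approx 0.010753$)
$k = -1327$ ($k = -1499 + 4 \cdot 43 = -1499 + 172 = -1327$)
$k n = \left(-1327\right) \frac{1}{93} = - \frac{1327}{93}$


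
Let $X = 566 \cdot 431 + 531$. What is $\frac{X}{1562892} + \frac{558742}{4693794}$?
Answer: $\frac{7832473169}{28433694156} \approx 0.27546$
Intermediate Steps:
$X = 244477$ ($X = 243946 + 531 = 244477$)
$\frac{X}{1562892} + \frac{558742}{4693794} = \frac{244477}{1562892} + \frac{558742}{4693794} = 244477 \cdot \frac{1}{1562892} + 558742 \cdot \frac{1}{4693794} = \frac{244477}{1562892} + \frac{6497}{54579} = \frac{7832473169}{28433694156}$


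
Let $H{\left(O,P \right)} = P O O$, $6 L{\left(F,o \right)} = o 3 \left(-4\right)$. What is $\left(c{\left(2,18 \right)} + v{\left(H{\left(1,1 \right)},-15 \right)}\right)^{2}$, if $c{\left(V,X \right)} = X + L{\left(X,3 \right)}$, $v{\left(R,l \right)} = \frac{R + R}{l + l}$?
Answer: $\frac{32041}{225} \approx 142.4$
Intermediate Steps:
$L{\left(F,o \right)} = - 2 o$ ($L{\left(F,o \right)} = \frac{o 3 \left(-4\right)}{6} = \frac{3 o \left(-4\right)}{6} = \frac{\left(-12\right) o}{6} = - 2 o$)
$H{\left(O,P \right)} = P O^{2}$ ($H{\left(O,P \right)} = O P O = P O^{2}$)
$v{\left(R,l \right)} = \frac{R}{l}$ ($v{\left(R,l \right)} = \frac{2 R}{2 l} = 2 R \frac{1}{2 l} = \frac{R}{l}$)
$c{\left(V,X \right)} = -6 + X$ ($c{\left(V,X \right)} = X - 6 = -6 + X$)
$\left(c{\left(2,18 \right)} + v{\left(H{\left(1,1 \right)},-15 \right)}\right)^{2} = \left(\left(-6 + 18\right) + \frac{1 \cdot 1^{2}}{-15}\right)^{2} = \left(12 + 1 \cdot 1 \left(- \frac{1}{15}\right)\right)^{2} = \left(12 + 1 \left(- \frac{1}{15}\right)\right)^{2} = \left(12 - \frac{1}{15}\right)^{2} = \left(\frac{179}{15}\right)^{2} = \frac{32041}{225}$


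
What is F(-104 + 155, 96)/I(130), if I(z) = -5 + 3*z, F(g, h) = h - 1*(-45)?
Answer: 141/385 ≈ 0.36623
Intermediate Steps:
F(g, h) = 45 + h (F(g, h) = h + 45 = 45 + h)
F(-104 + 155, 96)/I(130) = (45 + 96)/(-5 + 3*130) = 141/(-5 + 390) = 141/385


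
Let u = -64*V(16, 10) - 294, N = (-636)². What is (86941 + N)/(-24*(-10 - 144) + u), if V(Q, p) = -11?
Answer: 491437/4106 ≈ 119.69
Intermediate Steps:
N = 404496
u = 410 (u = -64*(-11) - 294 = 704 - 294 = 410)
(86941 + N)/(-24*(-10 - 144) + u) = (86941 + 404496)/(-24*(-10 - 144) + 410) = 491437/(-24*(-154) + 410) = 491437/(3696 + 410) = 491437/4106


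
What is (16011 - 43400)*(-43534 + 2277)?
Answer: 1129987973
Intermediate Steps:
(16011 - 43400)*(-43534 + 2277) = -27389*(-41257) = 1129987973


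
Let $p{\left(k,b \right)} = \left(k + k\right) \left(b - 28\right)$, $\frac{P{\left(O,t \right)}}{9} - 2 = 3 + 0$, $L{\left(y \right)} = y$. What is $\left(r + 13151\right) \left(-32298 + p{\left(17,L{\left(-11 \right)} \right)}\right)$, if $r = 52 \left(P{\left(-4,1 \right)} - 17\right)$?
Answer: $-491145768$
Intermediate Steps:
$P{\left(O,t \right)} = 45$ ($P{\left(O,t \right)} = 18 + 9 \left(3 + 0\right) = 18 + 9 \cdot 3 = 18 + 27 = 45$)
$p{\left(k,b \right)} = 2 k \left(-28 + b\right)$
$r = 1456$ ($r = 52 \left(45 - 17\right) = 52 \cdot 28 = 1456$)
$\left(r + 13151\right) \left(-32298 + p{\left(17,L{\left(-11 \right)} \right)}\right) = \left(1456 + 13151\right) \left(-32298 + 2 \cdot 17 \left(-28 - 11\right)\right) = 14607 \left(-32298 + 2 \cdot 17 \left(-39\right)\right) = 14607 \left(-32298 - 1326\right) = 14607 \left(-33624\right) = -491145768$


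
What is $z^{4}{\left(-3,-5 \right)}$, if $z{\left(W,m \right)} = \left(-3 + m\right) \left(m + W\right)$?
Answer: $16777216$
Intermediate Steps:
$z{\left(W,m \right)} = \left(-3 + m\right) \left(W + m\right)$
$z^{4}{\left(-3,-5 \right)} = \left(\left(-5\right)^{2} - -9 - -15 - -15\right)^{4} = \left(25 + 9 + 15 + 15\right)^{4} = 64^{4} = 16777216$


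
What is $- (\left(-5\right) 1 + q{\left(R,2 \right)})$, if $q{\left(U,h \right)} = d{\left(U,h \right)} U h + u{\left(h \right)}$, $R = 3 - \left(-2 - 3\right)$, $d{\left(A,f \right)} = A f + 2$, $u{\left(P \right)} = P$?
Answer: $-285$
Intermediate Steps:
$d{\left(A,f \right)} = 2 + A f$
$R = 8$ ($R = 3 - -5 = 3 + 5 = 8$)
$q{\left(U,h \right)} = h + U h \left(2 + U h\right)$ ($q{\left(U,h \right)} = \left(2 + U h\right) U h + h = U \left(2 + U h\right) h + h = U h \left(2 + U h\right) + h = h + U h \left(2 + U h\right)$)
$- (\left(-5\right) 1 + q{\left(R,2 \right)}) = - (\left(-5\right) 1 + 2 \left(1 + 8 \left(2 + 8 \cdot 2\right)\right)) = - (-5 + 2 \left(1 + 8 \left(2 + 16\right)\right)) = - (-5 + 2 \left(1 + 8 \cdot 18\right)) = - (-5 + 2 \left(1 + 144\right)) = - (-5 + 2 \cdot 145) = - (-5 + 290) = \left(-1\right) 285 = -285$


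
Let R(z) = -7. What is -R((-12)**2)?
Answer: 7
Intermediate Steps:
-R((-12)**2) = -1*(-7) = 7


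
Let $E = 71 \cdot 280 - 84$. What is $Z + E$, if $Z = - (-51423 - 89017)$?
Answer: $160236$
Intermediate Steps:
$Z = 140440$ ($Z = \left(-1\right) \left(-140440\right) = 140440$)
$E = 19796$ ($E = 19880 - 84 = 19796$)
$Z + E = 140440 + 19796 = 160236$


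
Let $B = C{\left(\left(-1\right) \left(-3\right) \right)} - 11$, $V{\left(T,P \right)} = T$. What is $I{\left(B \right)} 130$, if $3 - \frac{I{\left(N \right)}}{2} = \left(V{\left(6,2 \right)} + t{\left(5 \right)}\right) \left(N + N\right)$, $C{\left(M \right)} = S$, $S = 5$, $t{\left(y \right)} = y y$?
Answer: $97500$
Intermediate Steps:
$t{\left(y \right)} = y^{2}$
$C{\left(M \right)} = 5$
$B = -6$ ($B = 5 - 11 = -6$)
$I{\left(N \right)} = 6 - 124 N$ ($I{\left(N \right)} = 6 - 2 \left(6 + 5^{2}\right) \left(N + N\right) = 6 - 2 \left(6 + 25\right) 2 N = 6 - 2 \cdot 31 \cdot 2 N = 6 - 2 \cdot 62 N = 6 - 124 N$)
$I{\left(B \right)} 130 = \left(6 - -744\right) 130 = \left(6 + 744\right) 130 = 750 \cdot 130 = 97500$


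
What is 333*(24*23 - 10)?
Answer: 180486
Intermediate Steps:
333*(24*23 - 10) = 333*(552 - 10) = 333*542 = 180486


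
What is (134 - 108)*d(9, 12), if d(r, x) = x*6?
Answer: 1872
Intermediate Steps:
d(r, x) = 6*x
(134 - 108)*d(9, 12) = (134 - 108)*(6*12) = 26*72 = 1872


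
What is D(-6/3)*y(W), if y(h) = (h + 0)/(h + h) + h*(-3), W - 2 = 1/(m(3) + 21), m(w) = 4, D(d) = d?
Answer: 281/25 ≈ 11.240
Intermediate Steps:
W = 51/25 (W = 2 + 1/(4 + 21) = 2 + 1/25 = 51/25 ≈ 2.0400)
y(h) = 1/2 - 3*h (y(h) = h/((2*h)) - 3*h = h*(1/(2*h)) - 3*h = 1/2 - 3*h)
D(-6/3)*y(W) = (-6/3)*(1/2 - 3*51/25) = (-6*1/3)*(1/2 - 153/25) = -2*(-281/50) = 281/25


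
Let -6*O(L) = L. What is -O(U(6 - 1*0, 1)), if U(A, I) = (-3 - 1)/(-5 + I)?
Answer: ⅙ ≈ 0.16667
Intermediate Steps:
U(A, I) = -4/(-5 + I)
O(L) = -L/6
-O(U(6 - 1*0, 1)) = -(-1)*(-4/(-5 + 1))/6 = -(-1)*(-4/(-4))/6 = -(-1)*(-4*(-¼))/6 = -(-1)/6 = -1*(-⅙) = ⅙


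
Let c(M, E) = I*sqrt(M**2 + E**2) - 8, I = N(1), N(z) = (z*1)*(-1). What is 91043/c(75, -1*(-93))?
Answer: 364172/7105 - 273129*sqrt(1586)/14210 ≈ -714.21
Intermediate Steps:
N(z) = -z (N(z) = z*(-1) = -z)
I = -1 (I = -1*1 = -1)
c(M, E) = -8 - sqrt(E**2 + M**2) (c(M, E) = -sqrt(M**2 + E**2) - 8 = -sqrt(E**2 + M**2) - 8 = -8 - sqrt(E**2 + M**2))
91043/c(75, -1*(-93)) = 91043/(-8 - sqrt((-1*(-93))**2 + 75**2)) = 91043/(-8 - sqrt(93**2 + 5625)) = 91043/(-8 - sqrt(8649 + 5625)) = 91043/(-8 - sqrt(14274)) = 91043/(-8 - 3*sqrt(1586))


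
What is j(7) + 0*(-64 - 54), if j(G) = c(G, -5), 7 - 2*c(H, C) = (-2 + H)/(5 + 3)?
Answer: 51/16 ≈ 3.1875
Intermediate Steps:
c(H, C) = 29/8 - H/16 (c(H, C) = 7/2 - (-2 + H)/(2*(5 + 3)) = 7/2 - (-2 + H)/(2*8) = 7/2 - (-¼ + H/8)/2 = 7/2 + (⅛ - H/16) = 29/8 - H/16)
j(G) = 29/8 - G/16
j(7) + 0*(-64 - 54) = (29/8 - 1/16*7) + 0*(-64 - 54) = (29/8 - 7/16) + 0*(-118) = 51/16 + 0 = 51/16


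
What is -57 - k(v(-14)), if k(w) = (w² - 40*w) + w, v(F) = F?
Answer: -799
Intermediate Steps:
k(w) = w² - 39*w
-57 - k(v(-14)) = -57 - (-14)*(-39 - 14) = -57 - (-14)*(-53) = -57 - 1*742 = -57 - 742 = -799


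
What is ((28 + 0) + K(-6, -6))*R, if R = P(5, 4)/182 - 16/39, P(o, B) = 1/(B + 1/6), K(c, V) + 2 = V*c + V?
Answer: -22328/975 ≈ -22.901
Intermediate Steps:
K(c, V) = -2 + V + V*c (K(c, V) = -2 + (V*c + V) = -2 + (V + V*c) = -2 + V + V*c)
P(o, B) = 1/(⅙ + B) (P(o, B) = 1/(B + ⅙) = 1/(⅙ + B))
R = -2791/6825 (R = (6/(1 + 6*4))/182 - 16/39 = (6/(1 + 24))*(1/182) - 16*1/39 = (6/25)*(1/182) - 16/39 = 3/2275 - 16/39 = -2791/6825 ≈ -0.40894)
((28 + 0) + K(-6, -6))*R = ((28 + 0) + (-2 - 6 - 6*(-6)))*(-2791/6825) = (28 + (-2 - 6 + 36))*(-2791/6825) = (28 + 28)*(-2791/6825) = 56*(-2791/6825) = -22328/975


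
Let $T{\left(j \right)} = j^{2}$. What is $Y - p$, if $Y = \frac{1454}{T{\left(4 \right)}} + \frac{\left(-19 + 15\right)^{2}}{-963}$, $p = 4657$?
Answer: $- \frac{35177555}{7704} \approx -4566.1$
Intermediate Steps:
$Y = \frac{699973}{7704}$ ($Y = \frac{1454}{4^{2}} + \frac{\left(-19 + 15\right)^{2}}{-963} = \frac{1454}{16} + \left(-4\right)^{2} \left(- \frac{1}{963}\right) = 1454 \cdot \frac{1}{16} + 16 \left(- \frac{1}{963}\right) = \frac{727}{8} - \frac{16}{963} = \frac{699973}{7704} \approx 90.858$)
$Y - p = \frac{699973}{7704} - 4657 = - \frac{35177555}{7704}$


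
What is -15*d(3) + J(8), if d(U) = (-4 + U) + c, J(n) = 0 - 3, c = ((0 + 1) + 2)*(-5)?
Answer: 237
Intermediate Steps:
c = -15 (c = (1 + 2)*(-5) = 3*(-5) = -15)
J(n) = -3
d(U) = -19 + U (d(U) = (-4 + U) - 15 = -19 + U)
-15*d(3) + J(8) = -15*(-19 + 3) - 3 = -15*(-16) - 3 = 240 - 3 = 237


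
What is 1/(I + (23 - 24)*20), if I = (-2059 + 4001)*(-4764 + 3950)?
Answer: -1/1580808 ≈ -6.3259e-7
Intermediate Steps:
I = -1580788 (I = 1942*(-814) = -1580788)
1/(I + (23 - 24)*20) = 1/(-1580788 + (23 - 24)*20) = 1/(-1580788 - 1*20) = 1/(-1580788 - 20) = 1/(-1580808) = -1/1580808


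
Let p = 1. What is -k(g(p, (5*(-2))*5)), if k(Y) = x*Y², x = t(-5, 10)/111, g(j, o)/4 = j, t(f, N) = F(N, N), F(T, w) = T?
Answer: -160/111 ≈ -1.4414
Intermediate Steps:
t(f, N) = N
g(j, o) = 4*j
x = 10/111 ≈ 0.090090
k(Y) = 10*Y²/111
-k(g(p, (5*(-2))*5)) = -10*(4*1)²/111 = -10*4²/111 = -10*16/111 = -1*160/111 = -160/111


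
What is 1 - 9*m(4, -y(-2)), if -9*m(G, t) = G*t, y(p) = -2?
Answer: 9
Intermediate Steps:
m(G, t) = -G*t/9
1 - 9*m(4, -y(-2)) = 1 - (-1)*4*(-1*(-2)) = 1 - (-1)*4*2 = 1 - 9*(-8/9) = 1 + 8 = 9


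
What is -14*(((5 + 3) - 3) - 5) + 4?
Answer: 4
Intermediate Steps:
-14*(((5 + 3) - 3) - 5) + 4 = -14*((8 - 3) - 5) + 4 = -14*(5 - 5) + 4 = -14*0 + 4 = 0 + 4 = 4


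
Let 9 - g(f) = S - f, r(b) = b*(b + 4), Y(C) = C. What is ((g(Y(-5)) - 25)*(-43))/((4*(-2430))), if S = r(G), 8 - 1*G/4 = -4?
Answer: -36077/3240 ≈ -11.135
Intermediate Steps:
G = 48 (G = 32 - 4*(-4) = 32 + 16 = 48)
r(b) = b*(4 + b)
S = 2496 (S = 48*(4 + 48) = 48*52 = 2496)
g(f) = -2487 + f (g(f) = 9 - (2496 - f) = 9 + (-2496 + f) = -2487 + f)
((g(Y(-5)) - 25)*(-43))/((4*(-2430))) = (((-2487 - 5) - 25)*(-43))/((4*(-2430))) = ((-2492 - 25)*(-43))/(-9720) = -2517*(-43)*(-1/9720) = 108231*(-1/9720) = -36077/3240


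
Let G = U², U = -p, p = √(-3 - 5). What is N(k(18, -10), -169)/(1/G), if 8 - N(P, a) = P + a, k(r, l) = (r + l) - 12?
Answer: -1448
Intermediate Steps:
k(r, l) = -12 + l + r (k(r, l) = (l + r) - 12 = -12 + l + r)
N(P, a) = 8 - P - a (N(P, a) = 8 - (P + a) = 8 + (-P - a) = 8 - P - a)
p = 2*I*√2 (p = √(-8) = 2*I*√2 ≈ 2.8284*I)
U = -2*I*√2 ≈ -2.8284*I
G = -8 (G = (-2*I*√2)² = -8)
N(k(18, -10), -169)/(1/G) = (8 - (-12 - 10 + 18) - 1*(-169))/(1/(-8)) = (8 - 1*(-4) + 169)/(-⅛) = (8 + 4 + 169)*(-8) = 181*(-8) = -1448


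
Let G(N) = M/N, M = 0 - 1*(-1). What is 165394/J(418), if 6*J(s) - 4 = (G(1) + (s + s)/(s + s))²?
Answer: 248091/2 ≈ 1.2405e+5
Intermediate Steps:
M = 1 (M = 0 + 1 = 1)
G(N) = 1/N
J(s) = 4/3 (J(s) = ⅔ + (1/1 + (s + s)/(s + s))²/6 = ⅔ + (1 + (2*s)/((2*s)))²/6 = ⅔ + (1 + (2*s)*(1/(2*s)))²/6 = ⅔ + (1 + 1)²/6 = ⅔ + (⅙)*2² = ⅔ + (⅙)*4 = ⅔ + ⅔ = 4/3)
165394/J(418) = 165394/(4/3) = 165394*(¾) = 248091/2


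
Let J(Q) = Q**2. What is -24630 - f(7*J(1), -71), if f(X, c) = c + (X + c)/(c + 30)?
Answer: -1006983/41 ≈ -24561.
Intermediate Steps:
f(X, c) = c + (X + c)/(30 + c)
-24630 - f(7*J(1), -71) = -24630 - (7*1**2 + (-71)**2 + 31*(-71))/(30 - 71) = -24630 - (7*1 + 5041 - 2201)/(-41) = -24630 - (-1)*(7 + 5041 - 2201)/41 = -24630 - (-1)*2847/41 = -24630 - 1*(-2847/41) = -24630 + 2847/41 = -1006983/41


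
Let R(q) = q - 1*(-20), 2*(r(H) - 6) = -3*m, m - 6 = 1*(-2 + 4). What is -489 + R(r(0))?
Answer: -475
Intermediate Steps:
m = 8 (m = 6 + 1*(-2 + 4) = 6 + 1*2 = 6 + 2 = 8)
r(H) = -6 (r(H) = 6 + (-3*8)/2 = 6 + (1/2)*(-24) = 6 - 12 = -6)
R(q) = 20 + q (R(q) = q + 20 = 20 + q)
-489 + R(r(0)) = -489 + (20 - 6) = -489 + 14 = -475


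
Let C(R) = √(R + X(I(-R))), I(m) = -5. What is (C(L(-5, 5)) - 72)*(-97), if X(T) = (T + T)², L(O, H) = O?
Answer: 6984 - 97*√95 ≈ 6038.6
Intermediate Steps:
X(T) = 4*T² (X(T) = (2*T)² = 4*T²)
C(R) = √(100 + R) (C(R) = √(R + 4*(-5)²) = √(R + 4*25) = √(R + 100) = √(100 + R))
(C(L(-5, 5)) - 72)*(-97) = (√(100 - 5) - 72)*(-97) = (√95 - 72)*(-97) = (-72 + √95)*(-97) = 6984 - 97*√95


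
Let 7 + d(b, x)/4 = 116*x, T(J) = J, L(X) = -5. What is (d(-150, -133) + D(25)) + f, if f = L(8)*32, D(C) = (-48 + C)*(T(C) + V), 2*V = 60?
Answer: -63165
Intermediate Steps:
d(b, x) = -28 + 464*x (d(b, x) = -28 + 4*(116*x) = -28 + 464*x)
V = 30 (V = (½)*60 = 30)
D(C) = (-48 + C)*(30 + C) (D(C) = (-48 + C)*(C + 30) = (-48 + C)*(30 + C))
f = -160 (f = -5*32 = -160)
(d(-150, -133) + D(25)) + f = ((-28 + 464*(-133)) + (-1440 + 25² - 18*25)) - 160 = ((-28 - 61712) + (-1440 + 625 - 450)) - 160 = (-61740 - 1265) - 160 = -63005 - 160 = -63165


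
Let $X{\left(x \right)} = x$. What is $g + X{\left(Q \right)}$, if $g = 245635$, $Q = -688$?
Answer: $244947$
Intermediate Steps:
$g + X{\left(Q \right)} = 245635 - 688 = 244947$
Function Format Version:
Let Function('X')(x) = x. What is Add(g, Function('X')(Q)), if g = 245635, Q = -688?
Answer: 244947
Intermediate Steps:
Add(g, Function('X')(Q)) = Add(245635, -688) = 244947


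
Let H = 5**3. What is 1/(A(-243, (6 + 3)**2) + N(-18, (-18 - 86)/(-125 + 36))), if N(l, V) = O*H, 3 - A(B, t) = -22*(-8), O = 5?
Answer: 1/452 ≈ 0.0022124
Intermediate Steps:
A(B, t) = -173 (A(B, t) = 3 - (-22)*(-8) = 3 - 1*176 = 3 - 176 = -173)
H = 125
N(l, V) = 625 (N(l, V) = 5*125 = 625)
1/(A(-243, (6 + 3)**2) + N(-18, (-18 - 86)/(-125 + 36))) = 1/(-173 + 625) = 1/452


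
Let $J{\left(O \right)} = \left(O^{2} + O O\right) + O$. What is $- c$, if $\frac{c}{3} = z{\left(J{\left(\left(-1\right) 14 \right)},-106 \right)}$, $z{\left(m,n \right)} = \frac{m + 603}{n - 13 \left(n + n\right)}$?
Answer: $- \frac{2943}{2650} \approx -1.1106$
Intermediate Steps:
$J{\left(O \right)} = O + 2 O^{2}$ ($J{\left(O \right)} = \left(O^{2} + O^{2}\right) + O = 2 O^{2} + O = O + 2 O^{2}$)
$z{\left(m,n \right)} = - \frac{603 + m}{25 n}$ ($z{\left(m,n \right)} = \frac{603 + m}{n - 13 \cdot 2 n} = \frac{603 + m}{n - 26 n} = \frac{603 + m}{\left(-25\right) n} = \left(603 + m\right) \left(- \frac{1}{25 n}\right) = - \frac{603 + m}{25 n}$)
$c = \frac{2943}{2650}$ ($c = 3 \frac{-603 - \left(-1\right) 14 \left(1 + 2 \left(\left(-1\right) 14\right)\right)}{25 \left(-106\right)} = 3 \cdot \frac{1}{25} \left(- \frac{1}{106}\right) \left(-603 - - 14 \left(1 + 2 \left(-14\right)\right)\right) = 3 \cdot \frac{1}{25} \left(- \frac{1}{106}\right) \left(-603 - - 14 \left(1 - 28\right)\right) = 3 \cdot \frac{1}{25} \left(- \frac{1}{106}\right) \left(-603 - \left(-14\right) \left(-27\right)\right) = 3 \cdot \frac{1}{25} \left(- \frac{1}{106}\right) \left(-603 - 378\right) = 3 \cdot \frac{1}{25} \left(- \frac{1}{106}\right) \left(-981\right) = 3 \cdot \frac{981}{2650} = \frac{2943}{2650} \approx 1.1106$)
$- c = \left(-1\right) \frac{2943}{2650} = - \frac{2943}{2650}$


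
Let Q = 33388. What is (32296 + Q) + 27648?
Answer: 93332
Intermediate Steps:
(32296 + Q) + 27648 = (32296 + 33388) + 27648 = 65684 + 27648 = 93332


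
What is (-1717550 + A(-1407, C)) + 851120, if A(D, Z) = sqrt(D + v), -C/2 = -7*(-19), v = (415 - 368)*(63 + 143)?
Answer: -866430 + 5*sqrt(331) ≈ -8.6634e+5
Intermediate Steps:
v = 9682 (v = 47*206 = 9682)
C = -266 (C = -(-14)*(-19) = -2*133 = -266)
A(D, Z) = sqrt(9682 + D) (A(D, Z) = sqrt(D + 9682) = sqrt(9682 + D))
(-1717550 + A(-1407, C)) + 851120 = (-1717550 + sqrt(9682 - 1407)) + 851120 = (-1717550 + sqrt(8275)) + 851120 = (-1717550 + 5*sqrt(331)) + 851120 = -866430 + 5*sqrt(331)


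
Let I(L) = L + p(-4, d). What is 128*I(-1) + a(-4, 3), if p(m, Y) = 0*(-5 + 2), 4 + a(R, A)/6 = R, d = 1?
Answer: -176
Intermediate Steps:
a(R, A) = -24 + 6*R
p(m, Y) = 0 (p(m, Y) = 0*(-3) = 0)
I(L) = L (I(L) = L + 0 = L)
128*I(-1) + a(-4, 3) = 128*(-1) + (-24 + 6*(-4)) = -128 + (-24 - 24) = -128 - 48 = -176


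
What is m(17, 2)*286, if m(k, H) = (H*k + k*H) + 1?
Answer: 19734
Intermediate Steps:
m(k, H) = 1 + 2*H*k (m(k, H) = (H*k + H*k) + 1 = 2*H*k + 1 = 1 + 2*H*k)
m(17, 2)*286 = (1 + 2*2*17)*286 = (1 + 68)*286 = 69*286 = 19734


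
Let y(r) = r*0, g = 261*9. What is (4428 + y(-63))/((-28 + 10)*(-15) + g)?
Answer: 164/97 ≈ 1.6907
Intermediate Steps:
g = 2349
y(r) = 0
(4428 + y(-63))/((-28 + 10)*(-15) + g) = (4428 + 0)/((-28 + 10)*(-15) + 2349) = 4428/(-18*(-15) + 2349) = 4428/(270 + 2349) = 4428/2619 = 4428*(1/2619) = 164/97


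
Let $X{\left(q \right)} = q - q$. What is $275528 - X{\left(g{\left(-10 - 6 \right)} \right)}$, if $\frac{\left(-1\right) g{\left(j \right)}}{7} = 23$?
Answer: $275528$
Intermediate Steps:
$g{\left(j \right)} = -161$ ($g{\left(j \right)} = \left(-7\right) 23 = -161$)
$X{\left(q \right)} = 0$
$275528 - X{\left(g{\left(-10 - 6 \right)} \right)} = 275528 - 0 = 275528 + 0 = 275528$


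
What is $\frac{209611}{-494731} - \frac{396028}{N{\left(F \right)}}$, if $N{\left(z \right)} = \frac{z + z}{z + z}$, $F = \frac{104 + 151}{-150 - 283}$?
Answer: $- \frac{195927538079}{494731} \approx -3.9603 \cdot 10^{5}$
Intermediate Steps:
$F = - \frac{255}{433}$ ($F = \frac{255}{-433} = 255 \left(- \frac{1}{433}\right) = - \frac{255}{433} \approx -0.58891$)
$N{\left(z \right)} = 1$ ($N{\left(z \right)} = \frac{2 z}{2 z} = 2 z \frac{1}{2 z} = 1$)
$\frac{209611}{-494731} - \frac{396028}{N{\left(F \right)}} = \frac{209611}{-494731} - \frac{396028}{1} = 209611 \left(- \frac{1}{494731}\right) - 396028 = - \frac{209611}{494731} - 396028 = - \frac{195927538079}{494731}$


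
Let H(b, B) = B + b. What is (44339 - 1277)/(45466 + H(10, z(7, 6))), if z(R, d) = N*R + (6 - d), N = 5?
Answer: 43062/45511 ≈ 0.94619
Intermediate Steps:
z(R, d) = 6 - d + 5*R (z(R, d) = 5*R + (6 - d) = 6 - d + 5*R)
(44339 - 1277)/(45466 + H(10, z(7, 6))) = (44339 - 1277)/(45466 + ((6 - 1*6 + 5*7) + 10)) = 43062/(45466 + ((6 - 6 + 35) + 10)) = 43062/(45466 + (35 + 10)) = 43062/(45466 + 45) = 43062/45511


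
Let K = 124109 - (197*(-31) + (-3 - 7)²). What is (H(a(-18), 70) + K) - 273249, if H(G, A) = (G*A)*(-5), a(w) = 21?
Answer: -150483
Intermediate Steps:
K = 130116 (K = 124109 - (-6107 + (-10)²) = 124109 - (-6107 + 100) = 124109 - 1*(-6007) = 124109 + 6007 = 130116)
H(G, A) = -5*A*G (H(G, A) = (A*G)*(-5) = -5*A*G)
(H(a(-18), 70) + K) - 273249 = (-5*70*21 + 130116) - 273249 = (-7350 + 130116) - 273249 = 122766 - 273249 = -150483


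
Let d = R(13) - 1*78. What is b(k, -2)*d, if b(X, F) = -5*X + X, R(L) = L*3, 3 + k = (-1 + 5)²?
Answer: 2028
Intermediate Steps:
k = 13 (k = -3 + (-1 + 5)² = -3 + 4² = -3 + 16 = 13)
R(L) = 3*L
b(X, F) = -4*X
d = -39 (d = 3*13 - 1*78 = 39 - 78 = -39)
b(k, -2)*d = -4*13*(-39) = -52*(-39) = 2028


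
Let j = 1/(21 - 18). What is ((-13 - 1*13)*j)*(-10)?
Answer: 260/3 ≈ 86.667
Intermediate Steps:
j = ⅓ (j = 1/3 = ⅓ ≈ 0.33333)
((-13 - 1*13)*j)*(-10) = ((-13 - 1*13)*(⅓))*(-10) = ((-13 - 13)*(⅓))*(-10) = -26*⅓*(-10) = -26/3*(-10) = 260/3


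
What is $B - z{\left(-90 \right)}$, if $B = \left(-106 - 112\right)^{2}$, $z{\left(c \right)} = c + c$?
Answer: $47704$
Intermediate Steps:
$z{\left(c \right)} = 2 c$
$B = 47524$ ($B = \left(-218\right)^{2} = 47524$)
$B - z{\left(-90 \right)} = 47524 - 2 \left(-90\right) = 47524 - -180 = 47524 + 180 = 47704$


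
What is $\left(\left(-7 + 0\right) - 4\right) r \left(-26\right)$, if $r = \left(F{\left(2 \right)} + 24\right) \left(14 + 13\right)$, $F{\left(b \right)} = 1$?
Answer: $193050$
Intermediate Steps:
$r = 675$ ($r = \left(1 + 24\right) \left(14 + 13\right) = 25 \cdot 27 = 675$)
$\left(\left(-7 + 0\right) - 4\right) r \left(-26\right) = \left(\left(-7 + 0\right) - 4\right) 675 \left(-26\right) = \left(-7 - 4\right) 675 \left(-26\right) = \left(-11\right) 675 \left(-26\right) = \left(-7425\right) \left(-26\right) = 193050$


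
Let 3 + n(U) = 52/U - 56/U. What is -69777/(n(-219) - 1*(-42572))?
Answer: -15281163/9322615 ≈ -1.6392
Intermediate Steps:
n(U) = -3 - 4/U (n(U) = -3 + (52/U - 56/U) = -3 - 4/U)
-69777/(n(-219) - 1*(-42572)) = -69777/((-3 - 4/(-219)) - 1*(-42572)) = -69777/((-3 - 4*(-1/219)) + 42572) = -69777/((-3 + 4/219) + 42572) = -69777/(-653/219 + 42572) = -69777/9322615/219 = -69777*219/9322615 = -15281163/9322615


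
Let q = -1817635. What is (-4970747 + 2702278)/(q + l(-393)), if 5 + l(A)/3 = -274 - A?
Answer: 2268469/1817293 ≈ 1.2483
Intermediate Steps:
l(A) = -837 - 3*A (l(A) = -15 + 3*(-274 - A) = -15 + (-822 - 3*A) = -837 - 3*A)
(-4970747 + 2702278)/(q + l(-393)) = (-4970747 + 2702278)/(-1817635 + (-837 - 3*(-393))) = -2268469/(-1817635 + (-837 + 1179)) = -2268469/(-1817635 + 342) = -2268469/(-1817293) = -2268469*(-1/1817293) = 2268469/1817293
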